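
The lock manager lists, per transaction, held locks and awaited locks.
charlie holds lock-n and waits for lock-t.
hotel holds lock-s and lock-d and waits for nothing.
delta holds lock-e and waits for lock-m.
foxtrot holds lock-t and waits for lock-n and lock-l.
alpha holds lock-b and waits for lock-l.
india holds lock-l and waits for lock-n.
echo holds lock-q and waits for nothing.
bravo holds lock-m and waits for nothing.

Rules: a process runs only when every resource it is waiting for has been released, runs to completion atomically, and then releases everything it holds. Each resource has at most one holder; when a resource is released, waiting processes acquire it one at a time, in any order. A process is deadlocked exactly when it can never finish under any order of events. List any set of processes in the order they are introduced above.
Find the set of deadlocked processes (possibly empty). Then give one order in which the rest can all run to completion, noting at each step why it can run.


The deadlocked set is charlie, foxtrot, alpha and india.
Key observation: along charlie -> foxtrot -> charlie, each member waits on what the next one holds — a deadlock; india is caught in further circular waits and alpha waits into the deadlock from upstream.
A valid finishing order for the others: echo, hotel, bravo, delta.
Verifying each step:
  run echo (it waits on nothing); releases lock-q
  run hotel (it waits on nothing); releases lock-s and lock-d
  run bravo (it waits on nothing); releases lock-m
  delta waits on lock-m — all released -> runs and releases lock-e


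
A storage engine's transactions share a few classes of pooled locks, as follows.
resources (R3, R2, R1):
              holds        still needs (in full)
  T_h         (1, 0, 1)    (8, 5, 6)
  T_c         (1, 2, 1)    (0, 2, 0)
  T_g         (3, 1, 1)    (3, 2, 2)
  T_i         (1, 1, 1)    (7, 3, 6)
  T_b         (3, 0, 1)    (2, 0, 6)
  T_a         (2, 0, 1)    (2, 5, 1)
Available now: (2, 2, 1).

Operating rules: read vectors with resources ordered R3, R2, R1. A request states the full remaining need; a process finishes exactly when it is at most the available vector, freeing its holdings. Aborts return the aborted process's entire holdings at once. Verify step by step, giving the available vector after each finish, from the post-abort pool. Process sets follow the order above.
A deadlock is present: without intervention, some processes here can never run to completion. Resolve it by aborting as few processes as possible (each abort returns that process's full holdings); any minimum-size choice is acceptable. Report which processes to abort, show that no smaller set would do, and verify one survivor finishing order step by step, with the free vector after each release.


Abort T_h and T_b.
Key observation: T_i could never have finished before the abort; with (4, 0, 2) returned by T_h and T_b, it fits at step 4.
Minimality, checking each single-abort alternative: T_h alone leaves T_i blocked (short on R1); T_c alone leaves T_h blocked (short on R1); T_g alone leaves T_h blocked (short on R1); T_i alone leaves T_h blocked (short on R1); T_b alone leaves T_h blocked (short on R1); T_a alone leaves T_h blocked (short on R1).
One survivor order: T_g, T_c, T_a, T_i. Walking it through (post-abort pool first):
  pool = (6, 2, 3)
  T_g: need (3, 2, 2) fits (6, 2, 3); releases (3, 1, 1), pool now (9, 3, 4)
  T_c: need (0, 2, 0) fits (9, 3, 4); releases (1, 2, 1), pool now (10, 5, 5)
  T_a: need (2, 5, 1) fits (10, 5, 5); releases (2, 0, 1), pool now (12, 5, 6)
  T_i: need (7, 3, 6) fits (12, 5, 6); releases (1, 1, 1), pool now (13, 6, 7)


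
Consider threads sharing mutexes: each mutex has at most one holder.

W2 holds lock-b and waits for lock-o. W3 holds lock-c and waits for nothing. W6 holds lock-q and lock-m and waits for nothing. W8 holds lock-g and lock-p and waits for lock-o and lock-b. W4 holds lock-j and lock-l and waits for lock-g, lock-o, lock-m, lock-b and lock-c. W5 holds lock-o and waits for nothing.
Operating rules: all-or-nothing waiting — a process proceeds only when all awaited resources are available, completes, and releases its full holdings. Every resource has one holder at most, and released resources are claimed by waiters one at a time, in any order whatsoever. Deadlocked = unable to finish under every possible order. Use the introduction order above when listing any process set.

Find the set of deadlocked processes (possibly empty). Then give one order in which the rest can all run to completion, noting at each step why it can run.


Nothing here is deadlocked.
Key observation: the wait graph is acyclic; completion cascades from the unblocked processes through everyone else.
A valid finishing order for the others: W5, W3, W2, W6, W8, W4.
Check, step by step:
  W5: no waits; runs immediately, freeing lock-o
  W3: no waits; runs immediately, freeing lock-c
  W2 waits on lock-o — all released -> runs and releases lock-b
  W6: no waits; runs immediately, freeing lock-q and lock-m
  W8 waits on lock-o and lock-b — all released -> runs and releases lock-g and lock-p
  W4 waits on lock-g, lock-o, lock-m, lock-b and lock-c — all released -> runs and releases lock-j and lock-l


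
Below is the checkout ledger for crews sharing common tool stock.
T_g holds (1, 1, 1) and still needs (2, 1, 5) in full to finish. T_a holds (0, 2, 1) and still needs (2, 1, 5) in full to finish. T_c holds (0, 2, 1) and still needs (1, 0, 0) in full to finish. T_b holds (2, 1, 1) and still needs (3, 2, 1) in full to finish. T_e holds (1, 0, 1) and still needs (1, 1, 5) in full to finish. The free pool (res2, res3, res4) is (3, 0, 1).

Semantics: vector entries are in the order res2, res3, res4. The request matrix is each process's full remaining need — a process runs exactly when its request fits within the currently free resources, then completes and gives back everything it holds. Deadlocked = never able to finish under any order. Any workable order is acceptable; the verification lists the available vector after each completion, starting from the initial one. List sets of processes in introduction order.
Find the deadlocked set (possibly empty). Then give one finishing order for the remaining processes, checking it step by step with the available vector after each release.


The deadlocked set is T_g, T_a and T_e.
Key observation: even finishing T_c, T_b leaves just (5, 3, 3) free — too little res4 for any of the remaining processes.
The rest can finish in the order T_c, T_b. Check, step by step:
  pool = (3, 0, 1)
  run T_c (needs (1, 0, 0), free (3, 0, 1)); after release of (0, 2, 1) the pool is (3, 2, 2)
  run T_b (needs (3, 2, 1), free (3, 2, 2)); after release of (2, 1, 1) the pool is (5, 3, 3)
The blocked processes can never fit:
  T_g cannot run: need (2, 1, 5) vs free (5, 3, 3) (insufficient res4)
  T_a cannot run: need (2, 1, 5) vs free (5, 3, 3) (insufficient res4)
  T_e cannot run: need (1, 1, 5) vs free (5, 3, 3) (insufficient res4)


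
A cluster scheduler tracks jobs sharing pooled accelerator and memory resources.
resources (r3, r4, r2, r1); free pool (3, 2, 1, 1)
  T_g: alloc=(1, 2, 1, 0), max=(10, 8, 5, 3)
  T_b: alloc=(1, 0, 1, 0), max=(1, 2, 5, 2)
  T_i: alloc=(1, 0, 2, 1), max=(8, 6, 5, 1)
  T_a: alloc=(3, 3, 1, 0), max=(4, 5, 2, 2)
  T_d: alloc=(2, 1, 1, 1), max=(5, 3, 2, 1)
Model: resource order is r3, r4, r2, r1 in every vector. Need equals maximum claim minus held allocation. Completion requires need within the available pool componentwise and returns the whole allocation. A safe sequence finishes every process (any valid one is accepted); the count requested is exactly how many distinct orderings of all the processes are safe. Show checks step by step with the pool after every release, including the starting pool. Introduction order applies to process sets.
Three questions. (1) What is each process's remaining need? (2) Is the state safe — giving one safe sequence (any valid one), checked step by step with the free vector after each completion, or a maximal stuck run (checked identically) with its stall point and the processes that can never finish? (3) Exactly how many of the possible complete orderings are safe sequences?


(1) Remaining need (order r3, r4, r2, r1):
  T_g: (9, 6, 4, 3)
  T_b: (0, 2, 4, 2)
  T_i: (7, 6, 3, 0)
  T_a: (1, 2, 1, 2)
  T_d: (3, 2, 1, 0)
(2) SAFE — a valid safe sequence is T_d, T_a, T_i, T_g, T_b.
Key observation: at T_d the run first touches a limit — (3, 2, 1, 0) against (3, 2, 1, 1), exact on a resource it actually requests.
Verifying each step:
  pool = (3, 2, 1, 1)
  T_d: need (3, 2, 1, 0) fits (3, 2, 1, 1); releases (2, 1, 1, 1), pool now (5, 3, 2, 2)
  T_a: need (1, 2, 1, 2) fits (5, 3, 2, 2); releases (3, 3, 1, 0), pool now (8, 6, 3, 2)
  T_i: need (7, 6, 3, 0) fits (8, 6, 3, 2); releases (1, 0, 2, 1), pool now (9, 6, 5, 3)
  T_g: need (9, 6, 4, 3) fits (9, 6, 5, 3); releases (1, 2, 1, 0), pool now (10, 8, 6, 3)
  T_b: need (0, 2, 4, 2) fits (10, 8, 6, 3); releases (1, 0, 1, 0), pool now (11, 8, 7, 3)
(3) Exactly 2 of the possible complete orderings are safe sequences.


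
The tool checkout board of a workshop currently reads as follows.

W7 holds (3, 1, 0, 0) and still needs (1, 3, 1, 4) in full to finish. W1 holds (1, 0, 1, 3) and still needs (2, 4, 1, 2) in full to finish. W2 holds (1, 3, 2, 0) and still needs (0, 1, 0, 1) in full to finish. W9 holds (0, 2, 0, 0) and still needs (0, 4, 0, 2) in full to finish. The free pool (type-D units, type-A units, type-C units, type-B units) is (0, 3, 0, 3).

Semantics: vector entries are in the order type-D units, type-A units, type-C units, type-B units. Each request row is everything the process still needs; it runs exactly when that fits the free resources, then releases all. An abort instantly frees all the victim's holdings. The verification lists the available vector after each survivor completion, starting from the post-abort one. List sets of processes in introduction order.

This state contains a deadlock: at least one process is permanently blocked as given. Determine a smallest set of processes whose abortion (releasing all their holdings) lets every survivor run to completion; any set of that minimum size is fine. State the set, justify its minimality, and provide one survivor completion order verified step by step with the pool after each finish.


The answer: abort W7.
Key observation: the returned (3, 1, 0, 0) from W7 is what brings W1 — unrunnable before, under any order — into play at step 2.
Minimality: the empty abort set fails — the state is deadlocked as it stands.
One survivor order: W2, W1, W9. Walking it through (post-abort pool first):
  pool = (3, 4, 0, 3)
  run W2 (needs (0, 1, 0, 1), free (3, 4, 0, 3)); after release of (1, 3, 2, 0) the pool is (4, 7, 2, 3)
  run W1 (needs (2, 4, 1, 2), free (4, 7, 2, 3)); after release of (1, 0, 1, 3) the pool is (5, 7, 3, 6)
  run W9 (needs (0, 4, 0, 2), free (5, 7, 3, 6)); after release of (0, 2, 0, 0) the pool is (5, 9, 3, 6)


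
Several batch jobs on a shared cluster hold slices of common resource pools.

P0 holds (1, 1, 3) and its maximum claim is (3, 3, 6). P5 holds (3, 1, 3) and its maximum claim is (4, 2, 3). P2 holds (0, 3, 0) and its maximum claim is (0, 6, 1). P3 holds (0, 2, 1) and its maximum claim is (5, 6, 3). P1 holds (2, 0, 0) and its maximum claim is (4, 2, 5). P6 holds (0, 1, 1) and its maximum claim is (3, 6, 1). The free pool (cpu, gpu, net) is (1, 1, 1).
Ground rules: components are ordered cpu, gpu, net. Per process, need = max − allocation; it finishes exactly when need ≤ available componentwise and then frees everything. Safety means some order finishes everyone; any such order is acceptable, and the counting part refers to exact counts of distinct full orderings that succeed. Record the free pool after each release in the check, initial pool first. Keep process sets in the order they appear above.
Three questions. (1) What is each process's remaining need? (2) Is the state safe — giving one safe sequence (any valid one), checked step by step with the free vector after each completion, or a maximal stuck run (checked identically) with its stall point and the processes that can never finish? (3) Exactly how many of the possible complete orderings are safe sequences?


(1) Need matrix, components ordered cpu, gpu, net:
  P0: (2, 2, 3)
  P5: (1, 1, 0)
  P2: (0, 3, 1)
  P3: (5, 4, 2)
  P1: (2, 2, 5)
  P6: (3, 5, 0)
(2) The state is SAFE; one workable sequence: P5, P0, P2, P6, P1, P3.
Key observation: reading the order forward, P5 is the first process whose need (1, 1, 0) meets the free pool (1, 1, 1) exactly on a resource it requests.
Check, step by step:
  pool = (1, 1, 1)
  P5 needs (1, 1, 0) <= (1, 1, 1) -> finishes; pool += (3, 1, 3) = (4, 2, 4)
  P0 needs (2, 2, 3) <= (4, 2, 4) -> finishes; pool += (1, 1, 3) = (5, 3, 7)
  P2 needs (0, 3, 1) <= (5, 3, 7) -> finishes; pool += (0, 3, 0) = (5, 6, 7)
  P6 needs (3, 5, 0) <= (5, 6, 7) -> finishes; pool += (0, 1, 1) = (5, 7, 8)
  P1 needs (2, 2, 5) <= (5, 7, 8) -> finishes; pool += (2, 0, 0) = (7, 7, 8)
  P3 needs (5, 4, 2) <= (7, 7, 8) -> finishes; pool += (0, 2, 1) = (7, 9, 9)
(3) Exactly 8 of the possible complete orderings are safe sequences.


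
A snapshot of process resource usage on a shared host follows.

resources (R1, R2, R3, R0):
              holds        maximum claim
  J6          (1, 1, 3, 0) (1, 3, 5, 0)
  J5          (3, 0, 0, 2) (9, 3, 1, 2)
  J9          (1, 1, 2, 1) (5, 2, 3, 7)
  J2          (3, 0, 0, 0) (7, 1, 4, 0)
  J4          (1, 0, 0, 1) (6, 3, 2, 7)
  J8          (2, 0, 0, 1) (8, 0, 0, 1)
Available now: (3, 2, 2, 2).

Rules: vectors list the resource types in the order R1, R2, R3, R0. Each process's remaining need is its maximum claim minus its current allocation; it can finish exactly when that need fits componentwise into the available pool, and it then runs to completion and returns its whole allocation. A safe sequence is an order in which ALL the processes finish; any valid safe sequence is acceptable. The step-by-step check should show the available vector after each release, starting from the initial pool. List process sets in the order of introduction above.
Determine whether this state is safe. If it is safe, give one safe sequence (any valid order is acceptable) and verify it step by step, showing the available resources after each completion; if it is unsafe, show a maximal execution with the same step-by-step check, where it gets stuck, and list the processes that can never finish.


UNSAFE — no complete ordering exists.
Key observation: the pool after J6, J2, J5, J8 is (12, 3, 5, 5); every surviving request exceeds it in R0, so progress ends there.
Going as far as possible: J6, J2, J5, J8; after that, nothing fits. Walking it through:
  pool = (3, 2, 2, 2)
  J6: need (0, 2, 2, 0) fits (3, 2, 2, 2); releases (1, 1, 3, 0), pool now (4, 3, 5, 2)
  J2: need (4, 1, 4, 0) fits (4, 3, 5, 2); releases (3, 0, 0, 0), pool now (7, 3, 5, 2)
  J5: need (6, 3, 1, 0) fits (7, 3, 5, 2); releases (3, 0, 0, 2), pool now (10, 3, 5, 4)
  J8: need (6, 0, 0, 0) fits (10, 3, 5, 4); releases (2, 0, 0, 1), pool now (12, 3, 5, 5)
  blocked: J9 wants (4, 1, 1, 6), pool (12, 3, 5, 5) — not enough R0
  blocked: J4 wants (5, 3, 2, 6), pool (12, 3, 5, 5) — not enough R0
Permanently blocked: J9 and J4.


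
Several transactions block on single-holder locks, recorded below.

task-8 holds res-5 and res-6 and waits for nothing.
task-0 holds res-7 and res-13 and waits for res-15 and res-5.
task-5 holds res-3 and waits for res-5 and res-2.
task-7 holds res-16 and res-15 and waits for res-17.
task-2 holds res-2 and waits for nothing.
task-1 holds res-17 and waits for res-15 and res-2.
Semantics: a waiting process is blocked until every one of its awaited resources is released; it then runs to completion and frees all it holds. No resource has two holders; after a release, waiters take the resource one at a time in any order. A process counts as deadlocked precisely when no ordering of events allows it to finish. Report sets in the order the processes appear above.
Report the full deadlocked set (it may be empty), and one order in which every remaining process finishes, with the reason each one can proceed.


Deadlocked: task-0, task-7 and task-1.
Key observation: the cycle task-7 -> task-1 -> task-7 can never break — each member waits on the next; task-0 waits into the deadlock from upstream.
The rest can finish in the order task-8, task-2, task-5.
Step-by-step check:
  run task-8 (it waits on nothing); releases res-5 and res-6
  run task-2 (it waits on nothing); releases res-2
  task-5: everything it awaited (res-5 and res-2) is free; runs, freeing res-3


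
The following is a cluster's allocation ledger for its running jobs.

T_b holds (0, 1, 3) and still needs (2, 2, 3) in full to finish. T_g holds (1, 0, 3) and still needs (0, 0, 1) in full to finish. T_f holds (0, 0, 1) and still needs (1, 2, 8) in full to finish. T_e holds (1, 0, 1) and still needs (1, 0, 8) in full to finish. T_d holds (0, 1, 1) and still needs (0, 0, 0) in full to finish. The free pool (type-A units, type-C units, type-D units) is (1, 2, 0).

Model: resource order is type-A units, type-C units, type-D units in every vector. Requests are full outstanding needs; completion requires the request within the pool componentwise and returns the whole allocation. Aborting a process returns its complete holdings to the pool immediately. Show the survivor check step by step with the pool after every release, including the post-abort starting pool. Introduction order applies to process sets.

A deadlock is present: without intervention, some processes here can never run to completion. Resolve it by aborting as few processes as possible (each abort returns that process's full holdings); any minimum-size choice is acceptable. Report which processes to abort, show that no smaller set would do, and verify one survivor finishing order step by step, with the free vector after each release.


The answer: abort T_e.
Key observation: the deadlocked T_f becomes finishable only because T_e released (1, 0, 1); it completes at step 4 below.
Minimality: the empty abort set fails — the state is deadlocked as it stands.
One survivor order: T_g, T_b, T_d, T_f. Verifying each step (post-abort pool first):
  pool = (2, 2, 1)
  run T_g (needs (0, 0, 1), free (2, 2, 1)); after release of (1, 0, 3) the pool is (3, 2, 4)
  run T_b (needs (2, 2, 3), free (3, 2, 4)); after release of (0, 1, 3) the pool is (3, 3, 7)
  run T_d (needs (0, 0, 0), free (3, 3, 7)); after release of (0, 1, 1) the pool is (3, 4, 8)
  run T_f (needs (1, 2, 8), free (3, 4, 8)); after release of (0, 0, 1) the pool is (3, 4, 9)


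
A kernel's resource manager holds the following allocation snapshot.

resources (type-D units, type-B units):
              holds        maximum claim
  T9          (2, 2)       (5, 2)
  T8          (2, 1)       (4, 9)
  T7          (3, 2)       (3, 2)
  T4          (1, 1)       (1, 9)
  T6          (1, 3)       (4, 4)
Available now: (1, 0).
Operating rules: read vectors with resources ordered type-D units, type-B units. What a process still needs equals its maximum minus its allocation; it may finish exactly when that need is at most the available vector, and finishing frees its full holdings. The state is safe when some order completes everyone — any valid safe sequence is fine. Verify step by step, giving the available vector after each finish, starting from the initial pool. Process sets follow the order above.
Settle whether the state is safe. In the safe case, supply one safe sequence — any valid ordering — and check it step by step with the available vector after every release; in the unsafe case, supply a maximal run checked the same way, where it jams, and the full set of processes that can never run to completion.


UNSAFE — no complete ordering exists.
Key observation: type-B units is the bottleneck — with T7, T9, T6 done the pool holds (7, 7), short of every remaining need.
The run T7, T9, T6 cannot be extended any further. Step-by-step check:
  pool = (1, 0)
  run T7 (needs (0, 0), free (1, 0)); after release of (3, 2) the pool is (4, 2)
  run T9 (needs (3, 0), free (4, 2)); after release of (2, 2) the pool is (6, 4)
  run T6 (needs (3, 1), free (6, 4)); after release of (1, 3) the pool is (7, 7)
  blocked: T8 wants (2, 8), pool (7, 7) — not enough type-B units
  blocked: T4 wants (0, 8), pool (7, 7) — not enough type-B units
Permanently blocked: T8 and T4.


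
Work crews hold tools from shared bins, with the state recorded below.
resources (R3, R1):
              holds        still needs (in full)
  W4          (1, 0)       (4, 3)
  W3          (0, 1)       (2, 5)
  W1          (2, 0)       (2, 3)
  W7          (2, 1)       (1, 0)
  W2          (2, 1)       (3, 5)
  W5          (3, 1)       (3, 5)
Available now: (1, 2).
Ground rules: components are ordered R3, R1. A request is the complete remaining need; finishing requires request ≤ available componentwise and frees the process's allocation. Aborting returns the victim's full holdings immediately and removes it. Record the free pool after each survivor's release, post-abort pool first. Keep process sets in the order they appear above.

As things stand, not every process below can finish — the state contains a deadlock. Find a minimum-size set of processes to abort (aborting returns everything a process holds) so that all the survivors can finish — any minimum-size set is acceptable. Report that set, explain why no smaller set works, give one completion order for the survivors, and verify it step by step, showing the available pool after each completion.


The answer: abort W3 and W5.
Key observation: W2 had no path to completion before; after the abort of W3 and W5 ((3, 2) returned), step 3 is where it fits.
No one abort is enough; case by case: W4 alone leaves W3 blocked (short on R1); W3 alone leaves W2 blocked (short on R1); W1 alone leaves W3 blocked (short on R1); W7 alone leaves W3 blocked (short on R1); W2 alone leaves W3 blocked (short on R1); W5 alone leaves W3 blocked (short on R1).
Survivors finish in the order: W4, W7, W2, W1. Check, step by step (pool after the aborts first):
  pool = (4, 4)
  W4 needs (4, 3) <= (4, 4) -> finishes; pool += (1, 0) = (5, 4)
  W7 needs (1, 0) <= (5, 4) -> finishes; pool += (2, 1) = (7, 5)
  W2 needs (3, 5) <= (7, 5) -> finishes; pool += (2, 1) = (9, 6)
  W1 needs (2, 3) <= (9, 6) -> finishes; pool += (2, 0) = (11, 6)


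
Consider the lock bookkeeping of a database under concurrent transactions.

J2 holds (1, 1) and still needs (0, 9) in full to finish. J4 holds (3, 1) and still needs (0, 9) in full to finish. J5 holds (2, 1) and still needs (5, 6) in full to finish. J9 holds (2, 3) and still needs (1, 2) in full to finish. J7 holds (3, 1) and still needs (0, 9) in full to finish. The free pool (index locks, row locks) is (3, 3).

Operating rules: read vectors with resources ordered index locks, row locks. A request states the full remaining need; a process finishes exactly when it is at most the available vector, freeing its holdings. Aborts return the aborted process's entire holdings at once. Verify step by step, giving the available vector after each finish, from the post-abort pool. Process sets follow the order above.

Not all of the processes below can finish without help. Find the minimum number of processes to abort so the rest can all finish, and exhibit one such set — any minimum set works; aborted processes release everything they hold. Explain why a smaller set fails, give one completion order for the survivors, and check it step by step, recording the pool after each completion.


Abort J4 and J7.
Key observation: aborting J4 and J7 returns (6, 2), and J2 — hopeless before — runs at step 3 with the returned capacity in the pool.
Why nothing smaller works — every single abort fails: J2 alone leaves J4 blocked (short on row locks); J4 alone leaves J2 blocked (short on row locks); J5 alone leaves J2 blocked (short on row locks); J9 alone leaves J2 blocked (short on row locks); J7 alone leaves J2 blocked (short on row locks).
One survivor order: J9, J5, J2. Step-by-step check (post-abort pool first):
  pool = (9, 5)
  J9: need (1, 2) fits (9, 5); releases (2, 3), pool now (11, 8)
  J5: need (5, 6) fits (11, 8); releases (2, 1), pool now (13, 9)
  J2: need (0, 9) fits (13, 9); releases (1, 1), pool now (14, 10)


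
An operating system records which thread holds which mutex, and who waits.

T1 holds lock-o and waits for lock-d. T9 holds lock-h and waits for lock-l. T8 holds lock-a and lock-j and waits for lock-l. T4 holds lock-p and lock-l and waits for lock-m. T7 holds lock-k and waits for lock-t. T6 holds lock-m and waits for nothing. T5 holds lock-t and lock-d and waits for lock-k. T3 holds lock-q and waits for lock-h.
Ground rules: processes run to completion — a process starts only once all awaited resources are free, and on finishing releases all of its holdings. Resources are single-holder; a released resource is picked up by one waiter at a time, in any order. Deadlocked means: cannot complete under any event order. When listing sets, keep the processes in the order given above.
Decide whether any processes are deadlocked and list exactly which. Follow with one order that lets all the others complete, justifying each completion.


Deadlocked set: T1, T7 and T5.
Key observation: the cycle T5 -> T7 -> T5 can never break — each member waits on the next; T1 waits into the deadlock from upstream.
One completion order for the rest: T6, T4, T8, T9, T3.
Verifying each step:
  T6: no waits; runs immediately, freeing lock-m
  run T4 (all its waits — lock-m — are resolved); releases lock-p and lock-l
  run T8 (all its waits — lock-l — are resolved); releases lock-a and lock-j
  run T9 (all its waits — lock-l — are resolved); releases lock-h
  run T3 (all its waits — lock-h — are resolved); releases lock-q


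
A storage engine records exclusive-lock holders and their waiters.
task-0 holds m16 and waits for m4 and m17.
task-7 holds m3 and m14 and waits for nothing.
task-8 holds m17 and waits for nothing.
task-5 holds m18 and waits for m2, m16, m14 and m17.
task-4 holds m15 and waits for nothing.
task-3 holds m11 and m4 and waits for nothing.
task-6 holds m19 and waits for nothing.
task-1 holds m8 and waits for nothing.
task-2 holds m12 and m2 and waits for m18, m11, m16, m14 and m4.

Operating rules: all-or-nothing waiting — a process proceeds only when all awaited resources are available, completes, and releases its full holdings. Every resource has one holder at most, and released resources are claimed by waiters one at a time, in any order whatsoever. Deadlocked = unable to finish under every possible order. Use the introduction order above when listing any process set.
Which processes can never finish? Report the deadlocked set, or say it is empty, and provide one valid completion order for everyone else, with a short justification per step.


Deadlocked: task-5 and task-2.
Key observation: along task-5 -> task-2 -> task-5, each member waits on what the next one holds — a deadlock; no other process is dragged down with it.
A valid finishing order for the others: task-6, task-1, task-3, task-4, task-7, task-8, task-0.
Walking it through:
  run task-6 (it waits on nothing); releases m19
  run task-1 (it waits on nothing); releases m8
  run task-3 (it waits on nothing); releases m11 and m4
  run task-4 (it waits on nothing); releases m15
  run task-7 (it waits on nothing); releases m3 and m14
  run task-8 (it waits on nothing); releases m17
  task-0: everything it awaited (m4 and m17) is free; runs, freeing m16


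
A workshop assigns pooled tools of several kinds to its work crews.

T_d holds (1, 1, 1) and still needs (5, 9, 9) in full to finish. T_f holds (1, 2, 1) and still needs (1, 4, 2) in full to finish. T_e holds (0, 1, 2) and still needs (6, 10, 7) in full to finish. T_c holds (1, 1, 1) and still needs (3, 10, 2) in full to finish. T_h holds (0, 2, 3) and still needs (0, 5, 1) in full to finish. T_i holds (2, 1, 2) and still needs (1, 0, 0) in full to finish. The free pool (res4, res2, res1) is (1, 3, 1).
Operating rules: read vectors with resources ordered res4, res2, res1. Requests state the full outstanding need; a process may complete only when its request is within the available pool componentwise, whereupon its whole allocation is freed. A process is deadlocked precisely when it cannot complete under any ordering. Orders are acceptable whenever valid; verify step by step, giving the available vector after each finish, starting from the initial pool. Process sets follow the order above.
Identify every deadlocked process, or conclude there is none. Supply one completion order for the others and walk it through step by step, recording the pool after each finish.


Deadlocked set: T_d, T_e and T_c.
Key observation: once T_i, T_f, T_h finish, the pool peaks at (4, 8, 7) — and every remaining process still needs more res2 than that.
One completion order for the rest: T_i, T_f, T_h. Verifying each step:
  pool = (1, 3, 1)
  T_i: need (1, 0, 0) fits (1, 3, 1); releases (2, 1, 2), pool now (3, 4, 3)
  T_f: need (1, 4, 2) fits (3, 4, 3); releases (1, 2, 1), pool now (4, 6, 4)
  T_h: need (0, 5, 1) fits (4, 6, 4); releases (0, 2, 3), pool now (4, 8, 7)
None of the blocked processes ever fits:
  T_d cannot run: need (5, 9, 9) vs free (4, 8, 7) (insufficient res4, res2 and res1)
  T_e cannot run: need (6, 10, 7) vs free (4, 8, 7) (insufficient res4 and res2)
  T_c cannot run: need (3, 10, 2) vs free (4, 8, 7) (insufficient res2)


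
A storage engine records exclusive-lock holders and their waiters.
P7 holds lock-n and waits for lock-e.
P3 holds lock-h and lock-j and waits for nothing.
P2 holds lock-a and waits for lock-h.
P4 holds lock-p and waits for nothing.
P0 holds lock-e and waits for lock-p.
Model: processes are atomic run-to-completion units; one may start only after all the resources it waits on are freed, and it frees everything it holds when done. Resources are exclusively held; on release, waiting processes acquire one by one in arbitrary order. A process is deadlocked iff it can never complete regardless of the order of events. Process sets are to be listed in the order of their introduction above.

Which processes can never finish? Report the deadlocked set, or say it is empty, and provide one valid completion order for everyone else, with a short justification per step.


No process is deadlocked.
Key observation: all waits point, directly or indirectly, at processes that can finish, so nothing is permanently blocked.
The rest can finish in the order P4, P3, P2, P0, P7.
Walking it through:
  P4 waits on nothing -> runs at once and releases lock-p
  P3 waits on nothing -> runs at once and releases lock-h and lock-j
  P2: everything it awaited (lock-h) is free; runs, freeing lock-a
  P0: everything it awaited (lock-p) is free; runs, freeing lock-e
  P7: everything it awaited (lock-e) is free; runs, freeing lock-n


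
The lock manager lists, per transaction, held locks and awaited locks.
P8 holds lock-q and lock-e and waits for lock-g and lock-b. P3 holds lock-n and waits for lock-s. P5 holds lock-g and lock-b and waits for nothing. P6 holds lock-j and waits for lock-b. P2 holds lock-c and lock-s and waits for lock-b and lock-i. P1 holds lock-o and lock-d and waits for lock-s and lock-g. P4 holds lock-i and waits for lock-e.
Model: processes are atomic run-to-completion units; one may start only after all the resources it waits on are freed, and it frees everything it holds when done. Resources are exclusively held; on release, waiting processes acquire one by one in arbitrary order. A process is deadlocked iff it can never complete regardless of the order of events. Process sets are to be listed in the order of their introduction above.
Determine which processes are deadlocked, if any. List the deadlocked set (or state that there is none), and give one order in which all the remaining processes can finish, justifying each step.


No process is deadlocked.
Key observation: every chain of waits terminates; starting from the processes that wait on nothing, all the rest unlock in turn.
A valid finishing order for the others: P5, P6, P8, P4, P2, P3, P1.
Check, step by step:
  P5 waits on nothing -> runs at once and releases lock-g and lock-b
  P6 waits on lock-b — all released -> runs and releases lock-j
  P8 waits on lock-g and lock-b — all released -> runs and releases lock-q and lock-e
  P4 waits on lock-e — all released -> runs and releases lock-i
  P2 waits on lock-b and lock-i — all released -> runs and releases lock-c and lock-s
  P3 waits on lock-s — all released -> runs and releases lock-n
  P1 waits on lock-s and lock-g — all released -> runs and releases lock-o and lock-d


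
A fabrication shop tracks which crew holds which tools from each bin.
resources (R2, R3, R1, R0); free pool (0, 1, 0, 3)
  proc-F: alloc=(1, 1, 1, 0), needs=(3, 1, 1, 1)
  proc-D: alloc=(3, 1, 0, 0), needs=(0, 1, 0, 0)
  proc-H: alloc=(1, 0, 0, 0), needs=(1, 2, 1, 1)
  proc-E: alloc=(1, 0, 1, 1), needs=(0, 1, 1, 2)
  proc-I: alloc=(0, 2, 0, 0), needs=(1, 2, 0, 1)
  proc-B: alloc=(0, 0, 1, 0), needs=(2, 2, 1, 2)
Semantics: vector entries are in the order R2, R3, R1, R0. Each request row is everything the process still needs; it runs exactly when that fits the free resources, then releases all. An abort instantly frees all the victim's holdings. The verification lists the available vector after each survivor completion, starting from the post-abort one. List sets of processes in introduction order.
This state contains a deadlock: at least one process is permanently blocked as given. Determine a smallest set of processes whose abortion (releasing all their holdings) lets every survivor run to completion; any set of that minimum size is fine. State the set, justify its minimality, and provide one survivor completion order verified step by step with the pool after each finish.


Abort proc-F.
Key observation: before aborting proc-F, proc-B was permanently blocked — no order could ever run it; afterwards it completes at step 2.
Why nothing smaller works: aborting no one leaves the state deadlocked as given.
The survivors complete as proc-D, proc-B, proc-H, proc-I, proc-E. Walking it through (starting from the post-abort pool):
  pool = (1, 2, 1, 3)
  proc-D: need (0, 1, 0, 0) fits (1, 2, 1, 3); releases (3, 1, 0, 0), pool now (4, 3, 1, 3)
  proc-B: need (2, 2, 1, 2) fits (4, 3, 1, 3); releases (0, 0, 1, 0), pool now (4, 3, 2, 3)
  proc-H: need (1, 2, 1, 1) fits (4, 3, 2, 3); releases (1, 0, 0, 0), pool now (5, 3, 2, 3)
  proc-I: need (1, 2, 0, 1) fits (5, 3, 2, 3); releases (0, 2, 0, 0), pool now (5, 5, 2, 3)
  proc-E: need (0, 1, 1, 2) fits (5, 5, 2, 3); releases (1, 0, 1, 1), pool now (6, 5, 3, 4)


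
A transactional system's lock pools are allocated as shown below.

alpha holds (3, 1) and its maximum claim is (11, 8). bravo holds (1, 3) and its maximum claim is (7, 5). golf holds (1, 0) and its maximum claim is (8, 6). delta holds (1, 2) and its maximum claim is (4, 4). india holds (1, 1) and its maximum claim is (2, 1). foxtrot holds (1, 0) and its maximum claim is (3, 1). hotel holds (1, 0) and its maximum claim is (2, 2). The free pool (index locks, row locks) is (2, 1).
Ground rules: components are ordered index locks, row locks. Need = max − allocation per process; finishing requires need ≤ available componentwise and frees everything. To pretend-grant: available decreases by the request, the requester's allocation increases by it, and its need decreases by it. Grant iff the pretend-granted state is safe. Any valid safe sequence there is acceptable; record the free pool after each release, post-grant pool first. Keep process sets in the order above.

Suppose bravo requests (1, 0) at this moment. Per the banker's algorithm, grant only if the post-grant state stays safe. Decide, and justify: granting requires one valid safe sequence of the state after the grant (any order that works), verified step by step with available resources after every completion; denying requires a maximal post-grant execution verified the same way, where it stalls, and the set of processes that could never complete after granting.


GRANT: granting preserves safety; a valid post-grant sequence is india, foxtrot, hotel, delta, bravo, golf, alpha.
Key observation: with (1, 1) left after the transfer, india can run at once — the state stays safe.
Step-by-step check of the post-grant state:
  pool = (1, 1)
  india: need (1, 0) fits (1, 1); releases (1, 1), pool now (2, 2)
  foxtrot: need (2, 1) fits (2, 2); releases (1, 0), pool now (3, 2)
  hotel: need (1, 2) fits (3, 2); releases (1, 0), pool now (4, 2)
  delta: need (3, 2) fits (4, 2); releases (1, 2), pool now (5, 4)
  bravo: need (5, 2) fits (5, 4); releases (2, 3), pool now (7, 7)
  golf: need (7, 6) fits (7, 7); releases (1, 0), pool now (8, 7)
  alpha: need (8, 7) fits (8, 7); releases (3, 1), pool now (11, 8)


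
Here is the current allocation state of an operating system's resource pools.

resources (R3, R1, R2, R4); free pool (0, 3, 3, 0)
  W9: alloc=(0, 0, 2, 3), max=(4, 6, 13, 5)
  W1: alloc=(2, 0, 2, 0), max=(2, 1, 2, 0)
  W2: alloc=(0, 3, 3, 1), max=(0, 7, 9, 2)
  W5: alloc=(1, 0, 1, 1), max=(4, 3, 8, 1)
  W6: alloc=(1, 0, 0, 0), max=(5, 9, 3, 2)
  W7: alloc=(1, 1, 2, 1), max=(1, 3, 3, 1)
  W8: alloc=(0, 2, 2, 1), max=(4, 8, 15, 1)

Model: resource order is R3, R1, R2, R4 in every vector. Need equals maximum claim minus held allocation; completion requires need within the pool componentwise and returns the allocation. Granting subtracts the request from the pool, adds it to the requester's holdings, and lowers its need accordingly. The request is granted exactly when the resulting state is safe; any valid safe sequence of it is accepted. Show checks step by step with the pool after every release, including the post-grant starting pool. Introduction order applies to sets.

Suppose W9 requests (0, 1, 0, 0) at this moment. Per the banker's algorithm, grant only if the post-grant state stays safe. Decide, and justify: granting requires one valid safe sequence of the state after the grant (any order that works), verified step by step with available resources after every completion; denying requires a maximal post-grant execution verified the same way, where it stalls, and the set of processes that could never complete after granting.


DENY: after the grant no complete ordering would exist.
Key observation: even finishing W1, W7, W5 leaves just (4, 3, 8, 2) free — too little R1 for any of the remaining processes.
After a pretend grant, a maximal execution: W1, W7, W5 — then nothing else fits. Check, step by step:
  pool = (0, 2, 3, 0)
  W1 needs (0, 1, 0, 0) <= (0, 2, 3, 0) -> finishes; pool += (2, 0, 2, 0) = (2, 2, 5, 0)
  W7 needs (0, 2, 1, 0) <= (2, 2, 5, 0) -> finishes; pool += (1, 1, 2, 1) = (3, 3, 7, 1)
  W5 needs (3, 3, 7, 0) <= (3, 3, 7, 1) -> finishes; pool += (1, 0, 1, 1) = (4, 3, 8, 2)
  W9 still needs (4, 5, 11, 2) but only (4, 3, 8, 2) is free — short on R1 and R2
  W2 still needs (0, 4, 6, 1) but only (4, 3, 8, 2) is free — short on R1
  W6 still needs (4, 9, 3, 2) but only (4, 3, 8, 2) is free — short on R1
  W8 still needs (4, 6, 13, 0) but only (4, 3, 8, 2) is free — short on R1 and R2
Processes that could never finish after the grant: W9, W2, W6 and W8.


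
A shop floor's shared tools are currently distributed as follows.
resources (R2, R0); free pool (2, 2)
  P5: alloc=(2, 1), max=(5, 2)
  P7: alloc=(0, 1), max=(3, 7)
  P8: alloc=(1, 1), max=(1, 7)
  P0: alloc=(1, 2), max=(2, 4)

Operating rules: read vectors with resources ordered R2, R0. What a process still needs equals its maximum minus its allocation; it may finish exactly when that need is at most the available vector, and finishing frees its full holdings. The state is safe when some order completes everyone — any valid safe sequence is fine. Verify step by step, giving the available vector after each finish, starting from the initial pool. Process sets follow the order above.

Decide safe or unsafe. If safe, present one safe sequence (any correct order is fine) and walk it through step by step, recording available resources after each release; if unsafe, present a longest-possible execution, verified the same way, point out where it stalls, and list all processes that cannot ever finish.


The state is UNSAFE.
Key observation: the wall is R0: completing P0, P5 brings the pool only to (5, 5), and all the rest need more.
A maximal execution: P0, P5 — then nothing else fits. Step-by-step check:
  pool = (2, 2)
  P0 needs (1, 2) <= (2, 2) -> finishes; pool += (1, 2) = (3, 4)
  P5 needs (3, 1) <= (3, 4) -> finishes; pool += (2, 1) = (5, 5)
  P7 still needs (3, 6) but only (5, 5) is free — short on R0
  P8 still needs (0, 6) but only (5, 5) is free — short on R0
Processes that can never finish: P7 and P8.
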